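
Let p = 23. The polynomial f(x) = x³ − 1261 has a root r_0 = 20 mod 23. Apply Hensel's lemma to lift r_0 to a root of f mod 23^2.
r_1 = 319 (mod 529)

Hensel: r_{i+1} = r_i − f(r_i)/f′(r_i) mod 23^{i+2}, where f′(x) = 3x². Iterate:
  r_0 = 20 (mod 23)
  r_1 = 319 (mod 529)
Final: r = 319 with f(r) ≡ 0 mod 23^2.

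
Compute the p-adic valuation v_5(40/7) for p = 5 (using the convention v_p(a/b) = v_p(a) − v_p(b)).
v_5(40/7) = 1

Factor powers of 5 from the numerator and denominator of the reduced fraction: 40 = 5^1 · 8 and 7 = 5^0 · 7. Apply v_p(a/b) = v_p(a) − v_p(b): v_5(40/7) = 1 − 0 = 1.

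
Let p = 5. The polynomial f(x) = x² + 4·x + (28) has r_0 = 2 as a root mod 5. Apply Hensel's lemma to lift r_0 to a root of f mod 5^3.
r_2 = 72 (mod 125)

Hensel: r_{i+1} = r_i − f(r_i)·(f′(r_i))^{-1} mod 5^{i+2}, f′(x) = 2x + 4. Iterate:
  r_0 = 2 (mod 5)
  r_1 = 22 (mod 25)
  r_2 = 72 (mod 125)
Final: r = 72 satisfies f(r) ≡ 0 mod 5^3.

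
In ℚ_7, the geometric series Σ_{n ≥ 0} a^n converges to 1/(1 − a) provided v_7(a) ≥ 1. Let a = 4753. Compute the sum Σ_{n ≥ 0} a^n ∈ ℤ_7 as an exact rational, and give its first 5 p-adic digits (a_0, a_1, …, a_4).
Σ a^n = 1/(1 − a) = -1/4752;  first 5 digits = (1, 0, 6, 6, 2)

v_7(a) = 2 ≥ 1, so the series converges in ℤ_7 to 1/(1 − a) = 1/(1 − 4753) = -1/4752. Expand this rational in ℤ_7: compute digits iteratively via d_i = x_i mod 7, x_{i+1} = (x_i − d_i)/7. The first 5 digits are (1, 0, 6, 6, 2).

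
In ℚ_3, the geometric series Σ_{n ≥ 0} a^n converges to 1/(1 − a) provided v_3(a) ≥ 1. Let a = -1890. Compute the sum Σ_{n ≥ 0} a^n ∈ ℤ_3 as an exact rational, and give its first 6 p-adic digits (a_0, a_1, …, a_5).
Σ a^n = 1/(1 − a) = 1/1891;  first 6 digits = (1, 0, 0, 2, 0, 1)

v_3(a) = 3 ≥ 1, so the series converges in ℤ_3 to 1/(1 − a) = 1/(1 − (-1890)) = 1/1891. Expand this rational in ℤ_3: compute digits iteratively via d_i = x_i mod 3, x_{i+1} = (x_i − d_i)/3. The first 6 digits are (1, 0, 0, 2, 0, 1).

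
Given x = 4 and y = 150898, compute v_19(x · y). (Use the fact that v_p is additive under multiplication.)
v_19(603592) = 3

v_p(x) = 0 (factor: 4 = 19^0 · 4); v_p(y) = 3 (factor: 150898 = 19^3 · 22). Additivity: v_p(xy) = v_p(x) + v_p(y) = 0 + 3 = 3. (Direct check: xy = 603592 = 19^3 · (88).)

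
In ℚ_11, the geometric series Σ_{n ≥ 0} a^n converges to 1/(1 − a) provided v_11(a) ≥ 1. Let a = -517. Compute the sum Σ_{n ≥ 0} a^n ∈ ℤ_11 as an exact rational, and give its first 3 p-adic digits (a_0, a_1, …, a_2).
Σ a^n = 1/(1 − a) = 1/518;  first 3 digits = (1, 8, 4)

v_11(a) = 1 ≥ 1, so the series converges in ℤ_11 to 1/(1 − a) = 1/(1 − (-517)) = 1/518. Expand this rational in ℤ_11: compute digits iteratively via d_i = x_i mod 11, x_{i+1} = (x_i − d_i)/11. The first 3 digits are (1, 8, 4).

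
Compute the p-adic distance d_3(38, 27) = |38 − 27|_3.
d_3(38, 27) = 1

Step 1 — x − y = 38 − 27 = 11. Step 2 — v_3(11) = 0 (factor: 11 = (3^0 · 11); the sign does not affect v_p). Step 3 — |x − y|_3 = 3^{0} = 1.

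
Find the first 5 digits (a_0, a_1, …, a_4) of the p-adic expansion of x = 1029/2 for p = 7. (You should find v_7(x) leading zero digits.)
(a_0, …, a_4) = (0, 0, 0, 5, 3)

v_7(1029/2) = 3, so a_0 = ... = a_2 = 0. Factor out: x = 7^3 · u with u = 3/2 a unit in ℤ_7. Expand u iteratively via a_{v+i} = u_i mod 7, u_{i+1} = (u_i − a_{v+i})/7:
  u_0 = 3/2;  a_3 = 5;  u_1 = (u_0 − 5)/7 = -1/2
  u_1 = -1/2;  a_4 = 3;  u_2 = (u_1 − 3)/7 = -1/2
Digits: (0, 0, 0, 5, 3).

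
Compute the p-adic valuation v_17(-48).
v_17(-48) = 0

v_17(n) is the largest exponent k such that 17^k divides n. Factor out: -48 = -17^0 · 48. (Sign doesn't affect v_p.) So v_17(-48) = 0.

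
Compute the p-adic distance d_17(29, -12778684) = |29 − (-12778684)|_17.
d_17(29, -12778684) = 1/1419857

Step 1 — x − y = 29 − (-12778684) = 12778713. Step 2 — v_17(12778713) = 5 (factor: 12778713 = (17^5 · 9); the sign does not affect v_p). Step 3 — |x − y|_17 = 17^{-5} = 1/1419857.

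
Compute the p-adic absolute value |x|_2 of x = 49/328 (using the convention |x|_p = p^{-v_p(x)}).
|49/328|_2 = 8

Step 1 — compute v_2(x) by factoring powers of 2 out of the numerator and denominator: v_2(49/328) = -3. Step 2 — apply |x|_p = p^{-v_p(x)} = 2^{3} = 8.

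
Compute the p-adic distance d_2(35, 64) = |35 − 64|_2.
d_2(35, 64) = 1

Step 1 — x − y = 35 − 64 = -29. Step 2 — v_2(-29) = 0 (factor: -29 = −(2^0 · 29); the sign does not affect v_p). Step 3 — |x − y|_2 = 2^{0} = 1.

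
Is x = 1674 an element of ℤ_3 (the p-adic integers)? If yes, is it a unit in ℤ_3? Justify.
x ∈ ℤ_3 but not a unit; v_3(x) = 3 > 0

ℤ_3 = {x ∈ ℚ_3 : v_3(x) ≥ 0} and ℤ_3^× = {x ∈ ℤ_3 : v_3(x) = 0}. Here v_3(1674) = v_3(num) − v_3(den) = 3; compare against these criteria.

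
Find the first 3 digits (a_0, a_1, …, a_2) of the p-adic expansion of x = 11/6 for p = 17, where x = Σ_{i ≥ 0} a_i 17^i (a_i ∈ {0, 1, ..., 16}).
(a_0, …, a_2) = (16, 2, 14)

v_17(11/6) = 0 (numerator and denominator both coprime to 17), so x ∈ ℤ_17^×. Compute digits iteratively via a_i = x_i mod 17, x_{i+1} = (x_i − a_i)/17, with x_0 = x:
  x_0 = 11/6;  a_0 = 16;  x_1 = (x_0 − 16)/17 = -5/6
  x_1 = -5/6;  a_1 = 2;  x_2 = (x_1 − 2)/17 = -1/6
  x_2 = -1/6;  a_2 = 14;  x_3 = (x_2 − 14)/17 = -5/6
Digits: (16, 2, 14).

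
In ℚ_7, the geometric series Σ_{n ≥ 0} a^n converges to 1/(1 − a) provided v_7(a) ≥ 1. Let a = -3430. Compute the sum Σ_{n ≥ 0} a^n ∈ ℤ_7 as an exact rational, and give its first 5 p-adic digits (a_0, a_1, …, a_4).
Σ a^n = 1/(1 − a) = 1/3431;  first 5 digits = (1, 0, 0, 4, 5)

v_7(a) = 3 ≥ 1, so the series converges in ℤ_7 to 1/(1 − a) = 1/(1 − (-3430)) = 1/3431. Expand this rational in ℤ_7: compute digits iteratively via d_i = x_i mod 7, x_{i+1} = (x_i − d_i)/7. The first 5 digits are (1, 0, 0, 4, 5).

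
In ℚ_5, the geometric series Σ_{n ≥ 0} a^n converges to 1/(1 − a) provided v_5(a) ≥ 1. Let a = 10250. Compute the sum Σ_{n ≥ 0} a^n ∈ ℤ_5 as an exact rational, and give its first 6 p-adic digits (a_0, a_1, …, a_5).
Σ a^n = 1/(1 − a) = -1/10249;  first 6 digits = (1, 0, 0, 2, 1, 3)

v_5(a) = 3 ≥ 1, so the series converges in ℤ_5 to 1/(1 − a) = 1/(1 − 10250) = -1/10249. Expand this rational in ℤ_5: compute digits iteratively via d_i = x_i mod 5, x_{i+1} = (x_i − d_i)/5. The first 6 digits are (1, 0, 0, 2, 1, 3).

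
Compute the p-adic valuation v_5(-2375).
v_5(-2375) = 3

v_5(n) is the largest exponent k such that 5^k divides n. Factor out: -2375 = -5^3 · 19. (Sign doesn't affect v_p.) So v_5(-2375) = 3.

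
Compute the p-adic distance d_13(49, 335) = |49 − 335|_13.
d_13(49, 335) = 1/13

Step 1 — x − y = 49 − 335 = -286. Step 2 — v_13(-286) = 1 (factor: -286 = −(13^1 · 22); the sign does not affect v_p). Step 3 — |x − y|_13 = 13^{-1} = 1/13.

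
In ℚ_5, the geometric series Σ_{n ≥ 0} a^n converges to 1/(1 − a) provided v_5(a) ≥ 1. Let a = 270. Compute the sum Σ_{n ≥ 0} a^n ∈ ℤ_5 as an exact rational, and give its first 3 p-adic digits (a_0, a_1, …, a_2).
Σ a^n = 1/(1 − a) = -1/269;  first 3 digits = (1, 4, 1)

v_5(a) = 1 ≥ 1, so the series converges in ℤ_5 to 1/(1 − a) = 1/(1 − 270) = -1/269. Expand this rational in ℤ_5: compute digits iteratively via d_i = x_i mod 5, x_{i+1} = (x_i − d_i)/5. The first 3 digits are (1, 4, 1).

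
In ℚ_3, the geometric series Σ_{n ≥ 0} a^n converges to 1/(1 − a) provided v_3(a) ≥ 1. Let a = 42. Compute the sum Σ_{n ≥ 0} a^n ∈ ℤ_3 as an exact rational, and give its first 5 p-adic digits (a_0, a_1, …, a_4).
Σ a^n = 1/(1 − a) = -1/41;  first 5 digits = (1, 2, 2, 2, 1)

v_3(a) = 1 ≥ 1, so the series converges in ℤ_3 to 1/(1 − a) = 1/(1 − 42) = -1/41. Expand this rational in ℤ_3: compute digits iteratively via d_i = x_i mod 3, x_{i+1} = (x_i − d_i)/3. The first 5 digits are (1, 2, 2, 2, 1).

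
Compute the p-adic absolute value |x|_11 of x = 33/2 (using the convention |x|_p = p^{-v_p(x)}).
|33/2|_11 = 1/11

Step 1 — compute v_11(x) by factoring powers of 11 out of the numerator and denominator: v_11(33/2) = 1. Step 2 — apply |x|_p = p^{-v_p(x)} = 11^{-1} = 1/11.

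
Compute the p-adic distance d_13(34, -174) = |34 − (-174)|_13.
d_13(34, -174) = 1/13

Step 1 — x − y = 34 − (-174) = 208. Step 2 — v_13(208) = 1 (factor: 208 = (13^1 · 16); the sign does not affect v_p). Step 3 — |x − y|_13 = 13^{-1} = 1/13.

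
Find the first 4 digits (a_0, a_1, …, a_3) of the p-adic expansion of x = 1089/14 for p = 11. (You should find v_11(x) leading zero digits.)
(a_0, …, a_3) = (0, 0, 3, 10)

v_11(1089/14) = 2, so a_0 = ... = a_1 = 0. Factor out: x = 11^2 · u with u = 9/14 a unit in ℤ_11. Expand u iteratively via a_{v+i} = u_i mod 11, u_{i+1} = (u_i − a_{v+i})/11:
  u_0 = 9/14;  a_2 = 3;  u_1 = (u_0 − 3)/11 = -3/14
  u_1 = -3/14;  a_3 = 10;  u_2 = (u_1 − 10)/11 = -13/14
Digits: (0, 0, 3, 10).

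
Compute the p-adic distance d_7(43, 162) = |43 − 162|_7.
d_7(43, 162) = 1/7

Step 1 — x − y = 43 − 162 = -119. Step 2 — v_7(-119) = 1 (factor: -119 = −(7^1 · 17); the sign does not affect v_p). Step 3 — |x − y|_7 = 7^{-1} = 1/7.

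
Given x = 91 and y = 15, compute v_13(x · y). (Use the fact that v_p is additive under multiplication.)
v_13(1365) = 1

v_p(x) = 1 (factor: 91 = 13^1 · 7); v_p(y) = 0 (factor: 15 = 13^0 · 15). Additivity: v_p(xy) = v_p(x) + v_p(y) = 1 + 0 = 1. (Direct check: xy = 1365 = 13^1 · (105).)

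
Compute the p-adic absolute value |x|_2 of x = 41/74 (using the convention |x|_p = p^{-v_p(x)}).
|41/74|_2 = 2

Step 1 — compute v_2(x) by factoring powers of 2 out of the numerator and denominator: v_2(41/74) = -1. Step 2 — apply |x|_p = p^{-v_p(x)} = 2^{1} = 2.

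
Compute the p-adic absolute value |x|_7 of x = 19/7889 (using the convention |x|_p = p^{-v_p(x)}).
|19/7889|_7 = 343

Step 1 — compute v_7(x) by factoring powers of 7 out of the numerator and denominator: v_7(19/7889) = -3. Step 2 — apply |x|_p = p^{-v_p(x)} = 7^{3} = 343.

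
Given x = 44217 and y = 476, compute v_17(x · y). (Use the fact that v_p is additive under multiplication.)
v_17(21047292) = 4

v_p(x) = 3 (factor: 44217 = 17^3 · 9); v_p(y) = 1 (factor: 476 = 17^1 · 28). Additivity: v_p(xy) = v_p(x) + v_p(y) = 3 + 1 = 4. (Direct check: xy = 21047292 = 17^4 · (252).)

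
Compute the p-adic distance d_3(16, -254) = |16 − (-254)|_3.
d_3(16, -254) = 1/27

Step 1 — x − y = 16 − (-254) = 270. Step 2 — v_3(270) = 3 (factor: 270 = (3^3 · 10); the sign does not affect v_p). Step 3 — |x − y|_3 = 3^{-3} = 1/27.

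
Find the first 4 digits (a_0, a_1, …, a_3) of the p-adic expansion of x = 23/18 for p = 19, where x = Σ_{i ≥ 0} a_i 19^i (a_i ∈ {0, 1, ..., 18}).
(a_0, …, a_3) = (15, 13, 13, 13)

v_19(23/18) = 0 (numerator and denominator both coprime to 19), so x ∈ ℤ_19^×. Compute digits iteratively via a_i = x_i mod 19, x_{i+1} = (x_i − a_i)/19, with x_0 = x:
  x_0 = 23/18;  a_0 = 15;  x_1 = (x_0 − 15)/19 = -13/18
  x_1 = -13/18;  a_1 = 13;  x_2 = (x_1 − 13)/19 = -13/18
  x_2 = -13/18;  a_2 = 13;  x_3 = (x_2 − 13)/19 = -13/18
  x_3 = -13/18;  a_3 = 13;  x_4 = (x_3 − 13)/19 = -13/18
Digits: (15, 13, 13, 13).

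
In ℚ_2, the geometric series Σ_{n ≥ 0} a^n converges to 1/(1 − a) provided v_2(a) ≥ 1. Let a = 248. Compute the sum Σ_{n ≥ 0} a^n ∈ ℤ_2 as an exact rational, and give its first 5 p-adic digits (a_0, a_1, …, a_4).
Σ a^n = 1/(1 − a) = -1/247;  first 5 digits = (1, 0, 0, 1, 1)

v_2(a) = 3 ≥ 1, so the series converges in ℤ_2 to 1/(1 − a) = 1/(1 − 248) = -1/247. Expand this rational in ℤ_2: compute digits iteratively via d_i = x_i mod 2, x_{i+1} = (x_i − d_i)/2. The first 5 digits are (1, 0, 0, 1, 1).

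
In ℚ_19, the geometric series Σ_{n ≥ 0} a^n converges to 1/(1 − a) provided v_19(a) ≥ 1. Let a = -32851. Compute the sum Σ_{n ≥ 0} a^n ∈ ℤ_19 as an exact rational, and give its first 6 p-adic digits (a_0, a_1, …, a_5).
Σ a^n = 1/(1 − a) = 1/32852;  first 6 digits = (1, 0, 4, 14, 15, 17)

v_19(a) = 2 ≥ 1, so the series converges in ℤ_19 to 1/(1 − a) = 1/(1 − (-32851)) = 1/32852. Expand this rational in ℤ_19: compute digits iteratively via d_i = x_i mod 19, x_{i+1} = (x_i − d_i)/19. The first 6 digits are (1, 0, 4, 14, 15, 17).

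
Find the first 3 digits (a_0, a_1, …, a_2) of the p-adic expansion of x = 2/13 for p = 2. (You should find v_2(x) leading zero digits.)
(a_0, …, a_2) = (0, 1, 0)

v_2(2/13) = 1, so a_0 = ... = a_0 = 0. Factor out: x = 2^1 · u with u = 1/13 a unit in ℤ_2. Expand u iteratively via a_{v+i} = u_i mod 2, u_{i+1} = (u_i − a_{v+i})/2:
  u_0 = 1/13;  a_1 = 1;  u_1 = (u_0 − 1)/2 = -6/13
  u_1 = -6/13;  a_2 = 0;  u_2 = (u_1 − 0)/2 = -3/13
Digits: (0, 1, 0).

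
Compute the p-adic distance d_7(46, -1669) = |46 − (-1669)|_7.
d_7(46, -1669) = 1/343

Step 1 — x − y = 46 − (-1669) = 1715. Step 2 — v_7(1715) = 3 (factor: 1715 = (7^3 · 5); the sign does not affect v_p). Step 3 — |x − y|_7 = 7^{-3} = 1/343.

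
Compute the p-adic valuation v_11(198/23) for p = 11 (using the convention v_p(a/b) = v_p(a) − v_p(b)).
v_11(198/23) = 1

Factor powers of 11 from the numerator and denominator of the reduced fraction: 198 = 11^1 · 18 and 23 = 11^0 · 23. Apply v_p(a/b) = v_p(a) − v_p(b): v_11(198/23) = 1 − 0 = 1.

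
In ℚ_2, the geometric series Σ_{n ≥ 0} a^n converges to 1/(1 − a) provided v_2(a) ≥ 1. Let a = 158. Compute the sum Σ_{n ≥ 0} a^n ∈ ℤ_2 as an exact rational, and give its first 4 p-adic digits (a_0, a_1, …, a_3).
Σ a^n = 1/(1 − a) = -1/157;  first 4 digits = (1, 1, 0, 1)

v_2(a) = 1 ≥ 1, so the series converges in ℤ_2 to 1/(1 − a) = 1/(1 − 158) = -1/157. Expand this rational in ℤ_2: compute digits iteratively via d_i = x_i mod 2, x_{i+1} = (x_i − d_i)/2. The first 4 digits are (1, 1, 0, 1).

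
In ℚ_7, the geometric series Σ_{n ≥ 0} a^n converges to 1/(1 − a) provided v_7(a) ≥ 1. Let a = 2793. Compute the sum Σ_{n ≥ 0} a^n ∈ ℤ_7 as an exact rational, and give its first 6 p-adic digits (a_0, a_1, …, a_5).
Σ a^n = 1/(1 − a) = -1/2792;  first 6 digits = (1, 0, 1, 1, 2, 2)

v_7(a) = 2 ≥ 1, so the series converges in ℤ_7 to 1/(1 − a) = 1/(1 − 2793) = -1/2792. Expand this rational in ℤ_7: compute digits iteratively via d_i = x_i mod 7, x_{i+1} = (x_i − d_i)/7. The first 6 digits are (1, 0, 1, 1, 2, 2).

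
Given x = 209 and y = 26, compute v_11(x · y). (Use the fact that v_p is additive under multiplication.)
v_11(5434) = 1

v_p(x) = 1 (factor: 209 = 11^1 · 19); v_p(y) = 0 (factor: 26 = 11^0 · 26). Additivity: v_p(xy) = v_p(x) + v_p(y) = 1 + 0 = 1. (Direct check: xy = 5434 = 11^1 · (494).)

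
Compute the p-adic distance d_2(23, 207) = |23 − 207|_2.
d_2(23, 207) = 1/8

Step 1 — x − y = 23 − 207 = -184. Step 2 — v_2(-184) = 3 (factor: -184 = −(2^3 · 23); the sign does not affect v_p). Step 3 — |x − y|_2 = 2^{-3} = 1/8.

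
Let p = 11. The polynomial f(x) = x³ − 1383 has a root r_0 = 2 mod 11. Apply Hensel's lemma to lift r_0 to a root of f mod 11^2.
r_1 = 46 (mod 121)

Hensel: r_{i+1} = r_i − f(r_i)/f′(r_i) mod 11^{i+2}, where f′(x) = 3x². Iterate:
  r_0 = 2 (mod 11)
  r_1 = 46 (mod 121)
Final: r = 46 with f(r) ≡ 0 mod 11^2.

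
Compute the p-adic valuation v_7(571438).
v_7(571438) = 5

v_7(n) is the largest exponent k such that 7^k divides n. Factor out: 571438 = 7^5 · 34. (Sign doesn't affect v_p.) So v_7(571438) = 5.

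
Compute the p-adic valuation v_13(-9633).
v_13(-9633) = 2

v_13(n) is the largest exponent k such that 13^k divides n. Factor out: -9633 = -13^2 · 57. (Sign doesn't affect v_p.) So v_13(-9633) = 2.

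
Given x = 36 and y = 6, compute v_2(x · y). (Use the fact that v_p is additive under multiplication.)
v_2(216) = 3

v_p(x) = 2 (factor: 36 = 2^2 · 9); v_p(y) = 1 (factor: 6 = 2^1 · 3). Additivity: v_p(xy) = v_p(x) + v_p(y) = 2 + 1 = 3. (Direct check: xy = 216 = 2^3 · (27).)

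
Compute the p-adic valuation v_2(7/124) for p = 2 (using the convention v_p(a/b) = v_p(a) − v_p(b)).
v_2(7/124) = -2

Factor powers of 2 from the numerator and denominator of the reduced fraction: 7 = 2^0 · 7 and 124 = 2^2 · 31. Apply v_p(a/b) = v_p(a) − v_p(b): v_2(7/124) = 0 − 2 = -2.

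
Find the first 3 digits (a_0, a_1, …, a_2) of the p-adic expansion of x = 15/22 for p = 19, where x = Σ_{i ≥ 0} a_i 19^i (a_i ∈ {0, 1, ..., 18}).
(a_0, …, a_2) = (5, 11, 2)

v_19(15/22) = 0 (numerator and denominator both coprime to 19), so x ∈ ℤ_19^×. Compute digits iteratively via a_i = x_i mod 19, x_{i+1} = (x_i − a_i)/19, with x_0 = x:
  x_0 = 15/22;  a_0 = 5;  x_1 = (x_0 − 5)/19 = -5/22
  x_1 = -5/22;  a_1 = 11;  x_2 = (x_1 − 11)/19 = -13/22
  x_2 = -13/22;  a_2 = 2;  x_3 = (x_2 − 2)/19 = -3/22
Digits: (5, 11, 2).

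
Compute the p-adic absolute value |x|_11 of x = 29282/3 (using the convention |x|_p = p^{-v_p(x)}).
|29282/3|_11 = 1/14641

Step 1 — compute v_11(x) by factoring powers of 11 out of the numerator and denominator: v_11(29282/3) = 4. Step 2 — apply |x|_p = p^{-v_p(x)} = 11^{-4} = 1/14641.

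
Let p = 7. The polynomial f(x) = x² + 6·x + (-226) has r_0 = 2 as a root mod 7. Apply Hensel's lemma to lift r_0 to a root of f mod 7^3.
r_2 = 219 (mod 343)

Hensel: r_{i+1} = r_i − f(r_i)·(f′(r_i))^{-1} mod 7^{i+2}, f′(x) = 2x + 6. Iterate:
  r_0 = 2 (mod 7)
  r_1 = 23 (mod 49)
  r_2 = 219 (mod 343)
Final: r = 219 satisfies f(r) ≡ 0 mod 7^3.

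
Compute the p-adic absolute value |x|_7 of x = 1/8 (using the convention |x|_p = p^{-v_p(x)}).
|1/8|_7 = 1

Step 1 — compute v_7(x) by factoring powers of 7 out of the numerator and denominator: v_7(1/8) = 0. Step 2 — apply |x|_p = p^{-v_p(x)} = 7^{0} = 1.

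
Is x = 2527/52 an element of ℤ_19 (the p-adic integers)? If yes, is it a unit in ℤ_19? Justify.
x ∈ ℤ_19 but not a unit; v_19(x) = 2 > 0

ℤ_19 = {x ∈ ℚ_19 : v_19(x) ≥ 0} and ℤ_19^× = {x ∈ ℤ_19 : v_19(x) = 0}. Here v_19(2527/52) = v_19(num) − v_19(den) = 2; compare against these criteria.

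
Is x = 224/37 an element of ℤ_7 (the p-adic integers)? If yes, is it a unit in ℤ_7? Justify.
x ∈ ℤ_7 but not a unit; v_7(x) = 1 > 0

ℤ_7 = {x ∈ ℚ_7 : v_7(x) ≥ 0} and ℤ_7^× = {x ∈ ℤ_7 : v_7(x) = 0}. Here v_7(224/37) = v_7(num) − v_7(den) = 1; compare against these criteria.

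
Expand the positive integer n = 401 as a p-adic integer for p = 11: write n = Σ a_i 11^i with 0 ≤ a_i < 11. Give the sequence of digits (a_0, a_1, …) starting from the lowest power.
(a_0, a_1, …) = (5, 3, 3)

Repeated division by 11 gives the digits low-to-high: 401 = 5 + 3·11^1 + 3·11^2. Digit sequence: (5, 3, 3).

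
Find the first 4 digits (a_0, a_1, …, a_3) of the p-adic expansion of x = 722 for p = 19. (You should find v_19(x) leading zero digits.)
(a_0, …, a_3) = (0, 0, 2, 0)

v_19(722) = 2, so a_0 = ... = a_1 = 0. Factor out: x = 19^2 · u with u = 2 a unit in ℤ_19. Expand u iteratively via a_{v+i} = u_i mod 19, u_{i+1} = (u_i − a_{v+i})/19:
  u_0 = 2;  a_2 = 2;  u_1 = (u_0 − 2)/19 = 0
  u_1 = 0;  a_3 = 0;  u_2 = (u_1 − 0)/19 = 0
Digits: (0, 0, 2, 0).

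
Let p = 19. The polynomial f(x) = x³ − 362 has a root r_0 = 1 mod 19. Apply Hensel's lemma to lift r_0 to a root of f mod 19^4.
r_3 = 87002 (mod 130321)

Hensel: r_{i+1} = r_i − f(r_i)/f′(r_i) mod 19^{i+2}, where f′(x) = 3x². Iterate:
  r_0 = 1 (mod 19)
  r_1 = 1 (mod 361)
  r_2 = 4694 (mod 6859)
  r_3 = 87002 (mod 130321)
Final: r = 87002 with f(r) ≡ 0 mod 19^4.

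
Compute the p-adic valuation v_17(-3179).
v_17(-3179) = 2

v_17(n) is the largest exponent k such that 17^k divides n. Factor out: -3179 = -17^2 · 11. (Sign doesn't affect v_p.) So v_17(-3179) = 2.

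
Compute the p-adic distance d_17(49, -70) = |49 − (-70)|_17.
d_17(49, -70) = 1/17

Step 1 — x − y = 49 − (-70) = 119. Step 2 — v_17(119) = 1 (factor: 119 = (17^1 · 7); the sign does not affect v_p). Step 3 — |x − y|_17 = 17^{-1} = 1/17.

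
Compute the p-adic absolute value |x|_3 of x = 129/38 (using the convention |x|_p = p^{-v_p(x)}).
|129/38|_3 = 1/3

Step 1 — compute v_3(x) by factoring powers of 3 out of the numerator and denominator: v_3(129/38) = 1. Step 2 — apply |x|_p = p^{-v_p(x)} = 3^{-1} = 1/3.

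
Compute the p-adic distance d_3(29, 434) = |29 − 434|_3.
d_3(29, 434) = 1/81

Step 1 — x − y = 29 − 434 = -405. Step 2 — v_3(-405) = 4 (factor: -405 = −(3^4 · 5); the sign does not affect v_p). Step 3 — |x − y|_3 = 3^{-4} = 1/81.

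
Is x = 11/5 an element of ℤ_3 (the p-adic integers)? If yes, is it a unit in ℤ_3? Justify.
x ∈ ℤ_3^× (unit); v_3(x) = 0

ℤ_3 = {x ∈ ℚ_3 : v_3(x) ≥ 0} and ℤ_3^× = {x ∈ ℤ_3 : v_3(x) = 0}. Here v_3(11/5) = v_3(num) − v_3(den) = 0; compare against these criteria.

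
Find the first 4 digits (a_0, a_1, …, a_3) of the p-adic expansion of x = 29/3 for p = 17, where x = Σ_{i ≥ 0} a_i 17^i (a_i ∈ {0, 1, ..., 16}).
(a_0, …, a_3) = (4, 6, 11, 5)

v_17(29/3) = 0 (numerator and denominator both coprime to 17), so x ∈ ℤ_17^×. Compute digits iteratively via a_i = x_i mod 17, x_{i+1} = (x_i − a_i)/17, with x_0 = x:
  x_0 = 29/3;  a_0 = 4;  x_1 = (x_0 − 4)/17 = 1/3
  x_1 = 1/3;  a_1 = 6;  x_2 = (x_1 − 6)/17 = -1/3
  x_2 = -1/3;  a_2 = 11;  x_3 = (x_2 − 11)/17 = -2/3
  x_3 = -2/3;  a_3 = 5;  x_4 = (x_3 − 5)/17 = -1/3
Digits: (4, 6, 11, 5).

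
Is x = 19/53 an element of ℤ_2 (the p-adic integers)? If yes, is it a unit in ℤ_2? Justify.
x ∈ ℤ_2^× (unit); v_2(x) = 0

ℤ_2 = {x ∈ ℚ_2 : v_2(x) ≥ 0} and ℤ_2^× = {x ∈ ℤ_2 : v_2(x) = 0}. Here v_2(19/53) = v_2(num) − v_2(den) = 0; compare against these criteria.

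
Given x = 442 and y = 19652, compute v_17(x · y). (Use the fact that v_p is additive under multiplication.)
v_17(8686184) = 4

v_p(x) = 1 (factor: 442 = 17^1 · 26); v_p(y) = 3 (factor: 19652 = 17^3 · 4). Additivity: v_p(xy) = v_p(x) + v_p(y) = 1 + 3 = 4. (Direct check: xy = 8686184 = 17^4 · (104).)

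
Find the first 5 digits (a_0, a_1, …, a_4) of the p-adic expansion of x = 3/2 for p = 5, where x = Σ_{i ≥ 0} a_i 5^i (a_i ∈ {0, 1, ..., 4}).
(a_0, …, a_4) = (4, 2, 2, 2, 2)

v_5(3/2) = 0 (numerator and denominator both coprime to 5), so x ∈ ℤ_5^×. Compute digits iteratively via a_i = x_i mod 5, x_{i+1} = (x_i − a_i)/5, with x_0 = x:
  x_0 = 3/2;  a_0 = 4;  x_1 = (x_0 − 4)/5 = -1/2
  x_1 = -1/2;  a_1 = 2;  x_2 = (x_1 − 2)/5 = -1/2
  x_2 = -1/2;  a_2 = 2;  x_3 = (x_2 − 2)/5 = -1/2
  x_3 = -1/2;  a_3 = 2;  x_4 = (x_3 − 2)/5 = -1/2
  x_4 = -1/2;  a_4 = 2;  x_5 = (x_4 − 2)/5 = -1/2
Digits: (4, 2, 2, 2, 2).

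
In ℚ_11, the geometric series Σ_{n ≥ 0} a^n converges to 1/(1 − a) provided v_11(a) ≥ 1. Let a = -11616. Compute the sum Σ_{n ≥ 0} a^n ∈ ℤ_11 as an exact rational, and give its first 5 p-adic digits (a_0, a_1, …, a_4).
Σ a^n = 1/(1 − a) = 1/11617;  first 5 digits = (1, 0, 3, 2, 8)

v_11(a) = 2 ≥ 1, so the series converges in ℤ_11 to 1/(1 − a) = 1/(1 − (-11616)) = 1/11617. Expand this rational in ℤ_11: compute digits iteratively via d_i = x_i mod 11, x_{i+1} = (x_i − d_i)/11. The first 5 digits are (1, 0, 3, 2, 8).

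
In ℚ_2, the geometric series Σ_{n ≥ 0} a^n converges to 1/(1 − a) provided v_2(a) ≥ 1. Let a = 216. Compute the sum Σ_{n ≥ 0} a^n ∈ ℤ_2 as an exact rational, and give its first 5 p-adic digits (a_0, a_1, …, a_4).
Σ a^n = 1/(1 − a) = -1/215;  first 5 digits = (1, 0, 0, 1, 1)

v_2(a) = 3 ≥ 1, so the series converges in ℤ_2 to 1/(1 − a) = 1/(1 − 216) = -1/215. Expand this rational in ℤ_2: compute digits iteratively via d_i = x_i mod 2, x_{i+1} = (x_i − d_i)/2. The first 5 digits are (1, 0, 0, 1, 1).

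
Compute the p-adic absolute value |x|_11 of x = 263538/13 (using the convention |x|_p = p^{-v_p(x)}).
|263538/13|_11 = 1/14641

Step 1 — compute v_11(x) by factoring powers of 11 out of the numerator and denominator: v_11(263538/13) = 4. Step 2 — apply |x|_p = p^{-v_p(x)} = 11^{-4} = 1/14641.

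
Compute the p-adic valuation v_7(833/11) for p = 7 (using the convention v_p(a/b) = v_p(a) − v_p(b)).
v_7(833/11) = 2

Factor powers of 7 from the numerator and denominator of the reduced fraction: 833 = 7^2 · 17 and 11 = 7^0 · 11. Apply v_p(a/b) = v_p(a) − v_p(b): v_7(833/11) = 2 − 0 = 2.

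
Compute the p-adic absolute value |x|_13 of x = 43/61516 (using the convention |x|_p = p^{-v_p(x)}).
|43/61516|_13 = 2197

Step 1 — compute v_13(x) by factoring powers of 13 out of the numerator and denominator: v_13(43/61516) = -3. Step 2 — apply |x|_p = p^{-v_p(x)} = 13^{3} = 2197.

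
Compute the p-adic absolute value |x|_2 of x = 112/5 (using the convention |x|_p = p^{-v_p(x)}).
|112/5|_2 = 1/16

Step 1 — compute v_2(x) by factoring powers of 2 out of the numerator and denominator: v_2(112/5) = 4. Step 2 — apply |x|_p = p^{-v_p(x)} = 2^{-4} = 1/16.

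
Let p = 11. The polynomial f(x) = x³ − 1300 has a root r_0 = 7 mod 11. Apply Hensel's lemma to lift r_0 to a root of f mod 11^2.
r_1 = 95 (mod 121)

Hensel: r_{i+1} = r_i − f(r_i)/f′(r_i) mod 11^{i+2}, where f′(x) = 3x². Iterate:
  r_0 = 7 (mod 11)
  r_1 = 95 (mod 121)
Final: r = 95 with f(r) ≡ 0 mod 11^2.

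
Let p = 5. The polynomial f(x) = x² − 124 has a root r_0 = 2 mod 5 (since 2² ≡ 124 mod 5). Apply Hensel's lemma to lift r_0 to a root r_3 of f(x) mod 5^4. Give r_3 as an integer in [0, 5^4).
r_3 = 57 (mod 625)

Hensel's recurrence: r_{i+1} = r_i − f(r_i)·(f′(r_i))^{-1} mod 5^{i+2}, with f′(x) = 2x. Iterate:
  r_0 = 2 (mod 5)
  r_1 = 7 (mod 25)
  r_2 = 57 (mod 125)
  r_3 = 57 (mod 625)
Final: r_3 = 57, and one checks f(r_3) ≡ 0 mod 5^4.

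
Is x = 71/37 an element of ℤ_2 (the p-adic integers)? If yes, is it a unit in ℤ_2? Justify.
x ∈ ℤ_2^× (unit); v_2(x) = 0

ℤ_2 = {x ∈ ℚ_2 : v_2(x) ≥ 0} and ℤ_2^× = {x ∈ ℤ_2 : v_2(x) = 0}. Here v_2(71/37) = v_2(num) − v_2(den) = 0; compare against these criteria.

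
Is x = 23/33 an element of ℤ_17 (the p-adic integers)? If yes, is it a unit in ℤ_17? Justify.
x ∈ ℤ_17^× (unit); v_17(x) = 0

ℤ_17 = {x ∈ ℚ_17 : v_17(x) ≥ 0} and ℤ_17^× = {x ∈ ℤ_17 : v_17(x) = 0}. Here v_17(23/33) = v_17(num) − v_17(den) = 0; compare against these criteria.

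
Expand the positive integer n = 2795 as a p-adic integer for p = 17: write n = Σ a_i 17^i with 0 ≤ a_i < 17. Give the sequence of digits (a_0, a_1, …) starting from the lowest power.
(a_0, a_1, …) = (7, 11, 9)

Repeated division by 17 gives the digits low-to-high: 2795 = 7 + 11·17^1 + 9·17^2. Digit sequence: (7, 11, 9).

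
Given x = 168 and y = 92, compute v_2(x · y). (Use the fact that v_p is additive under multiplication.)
v_2(15456) = 5

v_p(x) = 3 (factor: 168 = 2^3 · 21); v_p(y) = 2 (factor: 92 = 2^2 · 23). Additivity: v_p(xy) = v_p(x) + v_p(y) = 3 + 2 = 5. (Direct check: xy = 15456 = 2^5 · (483).)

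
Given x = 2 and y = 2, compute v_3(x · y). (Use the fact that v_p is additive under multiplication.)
v_3(4) = 0

v_p(x) = 0 (factor: 2 = 3^0 · 2); v_p(y) = 0 (factor: 2 = 3^0 · 2). Additivity: v_p(xy) = v_p(x) + v_p(y) = 0 + 0 = 0. (Direct check: xy = 4 = 3^0 · (4).)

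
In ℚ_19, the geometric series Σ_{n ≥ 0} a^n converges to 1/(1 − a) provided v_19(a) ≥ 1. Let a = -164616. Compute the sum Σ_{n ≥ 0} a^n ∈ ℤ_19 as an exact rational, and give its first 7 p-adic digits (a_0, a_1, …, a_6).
Σ a^n = 1/(1 − a) = 1/164617;  first 7 digits = (1, 0, 0, 14, 17, 18, 5)

v_19(a) = 3 ≥ 1, so the series converges in ℤ_19 to 1/(1 − a) = 1/(1 − (-164616)) = 1/164617. Expand this rational in ℤ_19: compute digits iteratively via d_i = x_i mod 19, x_{i+1} = (x_i − d_i)/19. The first 7 digits are (1, 0, 0, 14, 17, 18, 5).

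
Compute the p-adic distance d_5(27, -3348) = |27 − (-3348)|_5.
d_5(27, -3348) = 1/125

Step 1 — x − y = 27 − (-3348) = 3375. Step 2 — v_5(3375) = 3 (factor: 3375 = (5^3 · 27); the sign does not affect v_p). Step 3 — |x − y|_5 = 5^{-3} = 1/125.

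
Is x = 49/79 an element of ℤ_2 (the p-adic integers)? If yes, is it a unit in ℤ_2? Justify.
x ∈ ℤ_2^× (unit); v_2(x) = 0

ℤ_2 = {x ∈ ℚ_2 : v_2(x) ≥ 0} and ℤ_2^× = {x ∈ ℤ_2 : v_2(x) = 0}. Here v_2(49/79) = v_2(num) − v_2(den) = 0; compare against these criteria.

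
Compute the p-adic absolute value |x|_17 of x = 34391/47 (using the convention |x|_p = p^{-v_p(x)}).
|34391/47|_17 = 1/4913

Step 1 — compute v_17(x) by factoring powers of 17 out of the numerator and denominator: v_17(34391/47) = 3. Step 2 — apply |x|_p = p^{-v_p(x)} = 17^{-3} = 1/4913.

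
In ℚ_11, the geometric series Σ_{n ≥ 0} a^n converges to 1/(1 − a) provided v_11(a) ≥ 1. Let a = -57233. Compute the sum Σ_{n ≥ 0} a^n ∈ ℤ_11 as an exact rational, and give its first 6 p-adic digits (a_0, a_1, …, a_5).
Σ a^n = 1/(1 − a) = 1/57234;  first 6 digits = (1, 0, 0, 1, 7, 10)

v_11(a) = 3 ≥ 1, so the series converges in ℤ_11 to 1/(1 − a) = 1/(1 − (-57233)) = 1/57234. Expand this rational in ℤ_11: compute digits iteratively via d_i = x_i mod 11, x_{i+1} = (x_i − d_i)/11. The first 6 digits are (1, 0, 0, 1, 7, 10).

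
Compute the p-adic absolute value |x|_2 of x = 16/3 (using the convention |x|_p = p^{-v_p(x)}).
|16/3|_2 = 1/16

Step 1 — compute v_2(x) by factoring powers of 2 out of the numerator and denominator: v_2(16/3) = 4. Step 2 — apply |x|_p = p^{-v_p(x)} = 2^{-4} = 1/16.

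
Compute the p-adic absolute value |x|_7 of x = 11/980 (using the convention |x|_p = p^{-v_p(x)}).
|11/980|_7 = 49

Step 1 — compute v_7(x) by factoring powers of 7 out of the numerator and denominator: v_7(11/980) = -2. Step 2 — apply |x|_p = p^{-v_p(x)} = 7^{2} = 49.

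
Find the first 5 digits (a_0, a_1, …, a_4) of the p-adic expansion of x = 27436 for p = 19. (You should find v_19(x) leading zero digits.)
(a_0, …, a_4) = (0, 0, 0, 4, 0)

v_19(27436) = 3, so a_0 = ... = a_2 = 0. Factor out: x = 19^3 · u with u = 4 a unit in ℤ_19. Expand u iteratively via a_{v+i} = u_i mod 19, u_{i+1} = (u_i − a_{v+i})/19:
  u_0 = 4;  a_3 = 4;  u_1 = (u_0 − 4)/19 = 0
  u_1 = 0;  a_4 = 0;  u_2 = (u_1 − 0)/19 = 0
Digits: (0, 0, 0, 4, 0).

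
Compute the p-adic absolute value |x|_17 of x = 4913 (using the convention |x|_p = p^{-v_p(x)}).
|4913|_17 = 1/4913

Step 1 — compute v_17(x) by factoring powers of 17 out of the numerator and denominator: v_17(4913) = 3. Step 2 — apply |x|_p = p^{-v_p(x)} = 17^{-3} = 1/4913.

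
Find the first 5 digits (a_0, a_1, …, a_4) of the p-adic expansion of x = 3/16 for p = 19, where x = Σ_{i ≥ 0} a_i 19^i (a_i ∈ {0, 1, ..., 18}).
(a_0, …, a_4) = (18, 5, 8, 15, 17)

v_19(3/16) = 0 (numerator and denominator both coprime to 19), so x ∈ ℤ_19^×. Compute digits iteratively via a_i = x_i mod 19, x_{i+1} = (x_i − a_i)/19, with x_0 = x:
  x_0 = 3/16;  a_0 = 18;  x_1 = (x_0 − 18)/19 = -15/16
  x_1 = -15/16;  a_1 = 5;  x_2 = (x_1 − 5)/19 = -5/16
  x_2 = -5/16;  a_2 = 8;  x_3 = (x_2 − 8)/19 = -7/16
  x_3 = -7/16;  a_3 = 15;  x_4 = (x_3 − 15)/19 = -13/16
  x_4 = -13/16;  a_4 = 17;  x_5 = (x_4 − 17)/19 = -15/16
Digits: (18, 5, 8, 15, 17).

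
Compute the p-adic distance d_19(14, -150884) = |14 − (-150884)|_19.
d_19(14, -150884) = 1/6859

Step 1 — x − y = 14 − (-150884) = 150898. Step 2 — v_19(150898) = 3 (factor: 150898 = (19^3 · 22); the sign does not affect v_p). Step 3 — |x − y|_19 = 19^{-3} = 1/6859.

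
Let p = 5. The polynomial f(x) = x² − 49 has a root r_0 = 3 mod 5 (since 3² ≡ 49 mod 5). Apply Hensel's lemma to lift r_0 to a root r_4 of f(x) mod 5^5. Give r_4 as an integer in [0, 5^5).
r_4 = 3118 (mod 3125)

Hensel's recurrence: r_{i+1} = r_i − f(r_i)·(f′(r_i))^{-1} mod 5^{i+2}, with f′(x) = 2x. Iterate:
  r_0 = 3 (mod 5)
  r_1 = 18 (mod 25)
  r_2 = 118 (mod 125)
  r_3 = 618 (mod 625)
  r_4 = 3118 (mod 3125)
Final: r_4 = 3118, and one checks f(r_4) ≡ 0 mod 5^5.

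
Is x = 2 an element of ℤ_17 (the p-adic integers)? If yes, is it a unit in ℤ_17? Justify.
x ∈ ℤ_17^× (unit); v_17(x) = 0

ℤ_17 = {x ∈ ℚ_17 : v_17(x) ≥ 0} and ℤ_17^× = {x ∈ ℤ_17 : v_17(x) = 0}. Here v_17(2) = v_17(num) − v_17(den) = 0; compare against these criteria.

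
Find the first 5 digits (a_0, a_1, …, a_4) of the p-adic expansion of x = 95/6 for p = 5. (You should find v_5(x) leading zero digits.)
(a_0, …, a_4) = (0, 4, 4, 0, 4)

v_5(95/6) = 1, so a_0 = ... = a_0 = 0. Factor out: x = 5^1 · u with u = 19/6 a unit in ℤ_5. Expand u iteratively via a_{v+i} = u_i mod 5, u_{i+1} = (u_i − a_{v+i})/5:
  u_0 = 19/6;  a_1 = 4;  u_1 = (u_0 − 4)/5 = -1/6
  u_1 = -1/6;  a_2 = 4;  u_2 = (u_1 − 4)/5 = -5/6
  u_2 = -5/6;  a_3 = 0;  u_3 = (u_2 − 0)/5 = -1/6
  u_3 = -1/6;  a_4 = 4;  u_4 = (u_3 − 4)/5 = -5/6
Digits: (0, 4, 4, 0, 4).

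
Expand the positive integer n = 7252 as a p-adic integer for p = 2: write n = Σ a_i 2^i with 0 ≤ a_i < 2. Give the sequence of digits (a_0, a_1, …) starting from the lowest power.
(a_0, a_1, …) = (0, 0, 1, 0, 1, 0, 1, 0, 0, 0, 1, 1, 1)

Repeated division by 2 gives the digits low-to-high: 7252 = 1·2^2 + 1·2^4 + 1·2^6 + 1·2^10 + 1·2^11 + 1·2^12. Digit sequence: (0, 0, 1, 0, 1, 0, 1, 0, 0, 0, 1, 1, 1).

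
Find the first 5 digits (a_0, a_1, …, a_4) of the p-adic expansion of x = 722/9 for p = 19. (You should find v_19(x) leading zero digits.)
(a_0, …, a_4) = (0, 0, 15, 14, 14)

v_19(722/9) = 2, so a_0 = ... = a_1 = 0. Factor out: x = 19^2 · u with u = 2/9 a unit in ℤ_19. Expand u iteratively via a_{v+i} = u_i mod 19, u_{i+1} = (u_i − a_{v+i})/19:
  u_0 = 2/9;  a_2 = 15;  u_1 = (u_0 − 15)/19 = -7/9
  u_1 = -7/9;  a_3 = 14;  u_2 = (u_1 − 14)/19 = -7/9
  u_2 = -7/9;  a_4 = 14;  u_3 = (u_2 − 14)/19 = -7/9
Digits: (0, 0, 15, 14, 14).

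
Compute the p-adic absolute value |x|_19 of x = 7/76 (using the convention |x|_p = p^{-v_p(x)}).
|7/76|_19 = 19

Step 1 — compute v_19(x) by factoring powers of 19 out of the numerator and denominator: v_19(7/76) = -1. Step 2 — apply |x|_p = p^{-v_p(x)} = 19^{1} = 19.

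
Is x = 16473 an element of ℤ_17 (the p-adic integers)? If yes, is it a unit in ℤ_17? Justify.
x ∈ ℤ_17 but not a unit; v_17(x) = 2 > 0

ℤ_17 = {x ∈ ℚ_17 : v_17(x) ≥ 0} and ℤ_17^× = {x ∈ ℤ_17 : v_17(x) = 0}. Here v_17(16473) = v_17(num) − v_17(den) = 2; compare against these criteria.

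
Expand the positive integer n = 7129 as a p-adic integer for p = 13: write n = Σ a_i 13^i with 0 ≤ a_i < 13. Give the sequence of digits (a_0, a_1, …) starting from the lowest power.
(a_0, a_1, …) = (5, 2, 3, 3)

Repeated division by 13 gives the digits low-to-high: 7129 = 5 + 2·13^1 + 3·13^2 + 3·13^3. Digit sequence: (5, 2, 3, 3).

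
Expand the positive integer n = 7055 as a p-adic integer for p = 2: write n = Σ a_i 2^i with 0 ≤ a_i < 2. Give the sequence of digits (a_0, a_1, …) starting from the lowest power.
(a_0, a_1, …) = (1, 1, 1, 1, 0, 0, 0, 1, 1, 1, 0, 1, 1)

Repeated division by 2 gives the digits low-to-high: 7055 = 1 + 1·2^1 + 1·2^2 + 1·2^3 + 1·2^7 + 1·2^8 + 1·2^9 + 1·2^11 + 1·2^12. Digit sequence: (1, 1, 1, 1, 0, 0, 0, 1, 1, 1, 0, 1, 1).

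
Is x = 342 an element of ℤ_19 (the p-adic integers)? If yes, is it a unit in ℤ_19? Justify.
x ∈ ℤ_19 but not a unit; v_19(x) = 1 > 0

ℤ_19 = {x ∈ ℚ_19 : v_19(x) ≥ 0} and ℤ_19^× = {x ∈ ℤ_19 : v_19(x) = 0}. Here v_19(342) = v_19(num) − v_19(den) = 1; compare against these criteria.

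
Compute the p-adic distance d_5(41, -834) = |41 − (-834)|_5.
d_5(41, -834) = 1/125

Step 1 — x − y = 41 − (-834) = 875. Step 2 — v_5(875) = 3 (factor: 875 = (5^3 · 7); the sign does not affect v_p). Step 3 — |x − y|_5 = 5^{-3} = 1/125.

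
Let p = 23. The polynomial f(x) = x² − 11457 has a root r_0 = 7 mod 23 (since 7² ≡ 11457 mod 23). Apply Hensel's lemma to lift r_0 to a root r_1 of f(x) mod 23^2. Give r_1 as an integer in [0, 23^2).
r_1 = 444 (mod 529)

Hensel's recurrence: r_{i+1} = r_i − f(r_i)·(f′(r_i))^{-1} mod 23^{i+2}, with f′(x) = 2x. Iterate:
  r_0 = 7 (mod 23)
  r_1 = 444 (mod 529)
Final: r_1 = 444, and one checks f(r_1) ≡ 0 mod 23^2.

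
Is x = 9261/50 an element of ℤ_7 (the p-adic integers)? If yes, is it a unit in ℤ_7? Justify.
x ∈ ℤ_7 but not a unit; v_7(x) = 3 > 0

ℤ_7 = {x ∈ ℚ_7 : v_7(x) ≥ 0} and ℤ_7^× = {x ∈ ℤ_7 : v_7(x) = 0}. Here v_7(9261/50) = v_7(num) − v_7(den) = 3; compare against these criteria.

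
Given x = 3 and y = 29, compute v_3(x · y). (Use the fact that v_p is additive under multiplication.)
v_3(87) = 1

v_p(x) = 1 (factor: 3 = 3^1 · 1); v_p(y) = 0 (factor: 29 = 3^0 · 29). Additivity: v_p(xy) = v_p(x) + v_p(y) = 1 + 0 = 1. (Direct check: xy = 87 = 3^1 · (29).)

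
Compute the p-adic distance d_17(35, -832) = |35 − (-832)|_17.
d_17(35, -832) = 1/289

Step 1 — x − y = 35 − (-832) = 867. Step 2 — v_17(867) = 2 (factor: 867 = (17^2 · 3); the sign does not affect v_p). Step 3 — |x − y|_17 = 17^{-2} = 1/289.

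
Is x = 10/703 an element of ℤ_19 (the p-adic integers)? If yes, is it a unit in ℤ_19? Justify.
x ∉ ℤ_19 (v_19(x) = -1 < 0)

ℤ_19 = {x ∈ ℚ_19 : v_19(x) ≥ 0} and ℤ_19^× = {x ∈ ℤ_19 : v_19(x) = 0}. Here v_19(10/703) = v_19(num) − v_19(den) = -1; compare against these criteria.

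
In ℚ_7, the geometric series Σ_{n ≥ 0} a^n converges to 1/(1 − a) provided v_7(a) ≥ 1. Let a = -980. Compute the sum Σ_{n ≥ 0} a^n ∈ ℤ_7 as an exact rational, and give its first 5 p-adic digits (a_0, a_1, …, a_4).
Σ a^n = 1/(1 − a) = 1/981;  first 5 digits = (1, 0, 1, 4, 0)

v_7(a) = 2 ≥ 1, so the series converges in ℤ_7 to 1/(1 − a) = 1/(1 − (-980)) = 1/981. Expand this rational in ℤ_7: compute digits iteratively via d_i = x_i mod 7, x_{i+1} = (x_i − d_i)/7. The first 5 digits are (1, 0, 1, 4, 0).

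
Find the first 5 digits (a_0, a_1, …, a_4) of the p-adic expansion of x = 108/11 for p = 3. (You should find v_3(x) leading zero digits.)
(a_0, …, a_4) = (0, 0, 0, 2, 0)

v_3(108/11) = 3, so a_0 = ... = a_2 = 0. Factor out: x = 3^3 · u with u = 4/11 a unit in ℤ_3. Expand u iteratively via a_{v+i} = u_i mod 3, u_{i+1} = (u_i − a_{v+i})/3:
  u_0 = 4/11;  a_3 = 2;  u_1 = (u_0 − 2)/3 = -6/11
  u_1 = -6/11;  a_4 = 0;  u_2 = (u_1 − 0)/3 = -2/11
Digits: (0, 0, 0, 2, 0).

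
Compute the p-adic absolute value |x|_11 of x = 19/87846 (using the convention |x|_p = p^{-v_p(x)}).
|19/87846|_11 = 14641

Step 1 — compute v_11(x) by factoring powers of 11 out of the numerator and denominator: v_11(19/87846) = -4. Step 2 — apply |x|_p = p^{-v_p(x)} = 11^{4} = 14641.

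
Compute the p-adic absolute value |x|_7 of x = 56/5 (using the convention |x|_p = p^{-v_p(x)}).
|56/5|_7 = 1/7

Step 1 — compute v_7(x) by factoring powers of 7 out of the numerator and denominator: v_7(56/5) = 1. Step 2 — apply |x|_p = p^{-v_p(x)} = 7^{-1} = 1/7.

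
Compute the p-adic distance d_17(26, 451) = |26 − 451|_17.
d_17(26, 451) = 1/17

Step 1 — x − y = 26 − 451 = -425. Step 2 — v_17(-425) = 1 (factor: -425 = −(17^1 · 25); the sign does not affect v_p). Step 3 — |x − y|_17 = 17^{-1} = 1/17.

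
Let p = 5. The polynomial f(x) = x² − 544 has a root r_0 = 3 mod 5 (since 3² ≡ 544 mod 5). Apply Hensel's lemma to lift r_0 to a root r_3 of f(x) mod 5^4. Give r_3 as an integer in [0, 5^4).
r_3 = 388 (mod 625)

Hensel's recurrence: r_{i+1} = r_i − f(r_i)·(f′(r_i))^{-1} mod 5^{i+2}, with f′(x) = 2x. Iterate:
  r_0 = 3 (mod 5)
  r_1 = 13 (mod 25)
  r_2 = 13 (mod 125)
  r_3 = 388 (mod 625)
Final: r_3 = 388, and one checks f(r_3) ≡ 0 mod 5^4.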